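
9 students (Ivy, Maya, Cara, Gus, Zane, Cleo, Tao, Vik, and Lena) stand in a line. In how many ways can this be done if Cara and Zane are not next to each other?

282240

There are 9! = 362880 arrangements in all. If Cara and Zane are adjacent, merging them into one block gives 2·(8)! = 80640 arrangements.
Complementary counting: 362880 − 80640 = 282240.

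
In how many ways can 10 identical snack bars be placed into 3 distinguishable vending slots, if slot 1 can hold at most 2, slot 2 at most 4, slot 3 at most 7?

9

By stars and bars, unrestricted non-negative solutions to x_1+…+x_3 = 10 number C(10+2,2) = 66.
Subtract solutions that violate a single cap (substitute x_i' = x_i − (cap_i+1)): x_1 ≥ 3 gives C(9,2) = 36; x_2 ≥ 5 gives C(7,2) = 21; x_3 ≥ 8 gives C(4,2) = 6. Together 63.
Add back pairs where two caps are both exceeded: 6 + 0 + 0 = 6.
By inclusion–exclusion the count is 66 − 63 + 6 = 9.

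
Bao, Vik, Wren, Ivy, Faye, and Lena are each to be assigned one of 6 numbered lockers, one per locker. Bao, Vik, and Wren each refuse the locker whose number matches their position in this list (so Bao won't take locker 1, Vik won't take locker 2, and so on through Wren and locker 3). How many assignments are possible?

Let Aᵢ (for i ∈ {1, 2, 3}) be the placements that put person i in their forbidden locker. Any j of these fix j positions, leaving (6−j)! ways to fill the rest, and there are C(3,j) ways to pick which j.
By inclusion–exclusion, the number of valid placements is Σ_{j=0}^{3} (−1)^j C(3,j)·(6−j)!.
Computing: 720 − 360 + 72 − 6 = 426.

426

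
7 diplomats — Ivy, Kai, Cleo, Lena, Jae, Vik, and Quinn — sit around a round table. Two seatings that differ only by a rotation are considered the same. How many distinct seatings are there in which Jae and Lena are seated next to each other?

Treat {Jae, Lena} as one unit (2 internal orders) and seat the resulting 6 units around the table: (5)! circular arrangements.
So 2 × (5)! = 2 × 120 = 240.

240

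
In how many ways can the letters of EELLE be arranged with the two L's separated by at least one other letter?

6

There are 5!/(3!·2!) = 10 arrangements of EELLE in total.
Arrangements with the L's together: treat LL as one letter, giving (4)!/(3!) = 4.
Hence 10 − 4 = 6.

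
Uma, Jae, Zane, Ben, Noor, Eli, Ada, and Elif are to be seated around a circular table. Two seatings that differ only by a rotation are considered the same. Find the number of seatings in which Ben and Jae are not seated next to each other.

3600

All circular seatings of 8 people number (7)! = 5040.
Those with Ben next to Jae: fuse the pair into one unit and seat 7 units around a circle — 2·(6)! = 1440.
Subtracting, 5040 − 1440 = 3600.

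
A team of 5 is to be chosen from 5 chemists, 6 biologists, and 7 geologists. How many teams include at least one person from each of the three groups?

Total 5-person selections from all 18: C(18,5) = 8568.
Subtract selections that omit an entire group: no chemists → C(13,5) = 1287; no biologists → C(12,5) = 792; no geologists → C(11,5) = 462.
Add back selections omitting two groups (i.e. drawn from a single group): C(5,5) + C(6,5) + C(7,5) = 28.
By inclusion–exclusion: 8568 − 2541 + 28 = 6055.

6055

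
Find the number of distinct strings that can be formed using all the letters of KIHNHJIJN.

KIHNHJIJN has 9 letters with H appearing twice, I appearing twice, J appearing twice, and N appearing twice.
Dividing 9! = 362880 by 2!·2!·2!·2! = 16 for the repeated letters gives 22680.

22680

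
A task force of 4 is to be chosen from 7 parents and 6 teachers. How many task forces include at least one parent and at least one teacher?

665

Unrestricted: C(13,4) = 715 ways to pick any 4 of the 13.
Selections missing a whole group: no parents → C(6,4) = 15; no teachers → C(7,4) = 35.
Both groups omitted at once is impossible, so 715 − 50 = 665.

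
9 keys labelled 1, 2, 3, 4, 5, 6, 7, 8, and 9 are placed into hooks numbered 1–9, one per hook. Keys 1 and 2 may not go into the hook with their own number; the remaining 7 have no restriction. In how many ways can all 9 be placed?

287280

Let Aᵢ (for i ∈ {1, 2}) be the placements that put key i in its forbidden hook. Any j of these fix j positions, leaving (9−j)! ways to fill the rest, and there are C(2,j) ways to pick which j.
By inclusion–exclusion, the number of valid placements is Σ_{j=0}^{2} (−1)^j C(2,j)·(9−j)!.
Computing: 362880 − 80640 + 5040 = 287280.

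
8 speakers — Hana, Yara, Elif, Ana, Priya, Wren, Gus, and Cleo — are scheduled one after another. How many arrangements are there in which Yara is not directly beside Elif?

There are 8! = 40320 arrangements in all. If Yara and Elif are adjacent, merging them into one block gives 2·(7)! = 10080 arrangements.
Complementary counting: 40320 − 10080 = 30240.

30240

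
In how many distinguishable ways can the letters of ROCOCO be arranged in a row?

Letter multiplicities in ROCOCO: C×2, O×3, R×1.
Dividing 6! = 720 by 3!·2! = 12 for the repeated letters gives 60.

60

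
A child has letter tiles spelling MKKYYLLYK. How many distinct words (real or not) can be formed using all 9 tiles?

5040

The 9 letters of MKKYYLLYK have repeats: K appearing 3 times, L appearing twice, and Y appearing 3 times.
Dividing 9! = 362880 by 3!·3!·2! = 72 for the repeated letters gives 5040.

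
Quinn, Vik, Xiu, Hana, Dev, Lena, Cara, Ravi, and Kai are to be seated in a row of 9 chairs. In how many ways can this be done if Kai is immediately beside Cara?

Place the 7 others and the Kai-Cara pair as 8 objects in a line; the pair has 2 internal arrangements.
That gives 2 × 8! = 2 × 40320 = 80640.

80640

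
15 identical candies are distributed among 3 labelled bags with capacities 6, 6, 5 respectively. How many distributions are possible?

6

By stars and bars, unrestricted non-negative solutions to x_1+…+x_3 = 15 number C(15+2,2) = 136.
Subtract solutions that violate a single cap (substitute x_i' = x_i − (cap_i+1)): x_1 ≥ 7 gives C(10,2) = 45; x_2 ≥ 7 gives C(10,2) = 45; x_3 ≥ 6 gives C(11,2) = 55. Together 145.
Add back pairs where two caps are both exceeded: 3 + 6 + 6 = 15.
By inclusion–exclusion the count is 136 − 145 + 15 = 6.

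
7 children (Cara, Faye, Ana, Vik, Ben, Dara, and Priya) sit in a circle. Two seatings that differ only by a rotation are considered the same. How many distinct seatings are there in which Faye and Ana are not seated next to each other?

480

All circular seatings of 7 people number (6)! = 720.
Seatings with Faye beside Ana: treat them as a block with 2 internal orders, giving 2 × (5)! = 240.
Subtracting, 720 − 240 = 480.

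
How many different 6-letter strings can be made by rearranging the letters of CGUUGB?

180

Letter multiplicities in CGUUGB: B×1, C×1, G×2, U×2.
The number of distinct arrangements is 6!/(2!·2!) = 720/4 = 180.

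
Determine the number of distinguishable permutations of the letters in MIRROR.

MIRROR has 6 letters with R appearing 3 times.
The number of distinct arrangements is 6!/(3!) = 720/6 = 120.

120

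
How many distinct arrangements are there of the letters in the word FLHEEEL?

The 7 letters of FLHEEEL have repeats: E appearing 3 times and L appearing twice.
So there are 7! / (3!·2!) = 420 distinguishable arrangements.

420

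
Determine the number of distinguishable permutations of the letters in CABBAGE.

The 7 letters of CABBAGE have repeats: A appearing twice and B appearing twice.
So there are 7! / (2!·2!) = 1260 distinguishable arrangements.

1260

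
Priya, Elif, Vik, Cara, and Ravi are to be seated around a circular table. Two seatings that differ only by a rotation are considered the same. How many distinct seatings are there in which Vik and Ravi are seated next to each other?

12

Treat {Vik, Ravi} as one unit (2 internal orders) and seat the resulting 4 units around the table: (3)! circular arrangements.
So 2 × (3)! = 2 × 6 = 12.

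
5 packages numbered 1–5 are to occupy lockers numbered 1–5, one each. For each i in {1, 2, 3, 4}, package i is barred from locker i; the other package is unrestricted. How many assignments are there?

53

Let Aᵢ (for 1 ≤ i ≤ 4) be the placements that put package i in its forbidden locker. Any j of these fix j positions, leaving (5−j)! ways to fill the rest, and there are C(4,j) ways to pick which j.
By inclusion–exclusion, the number of valid placements is Σ_{j=0}^{4} (−1)^j C(4,j)·(5−j)!.
Computing: 120 − 96 + 36 − 8 + 1 = 53.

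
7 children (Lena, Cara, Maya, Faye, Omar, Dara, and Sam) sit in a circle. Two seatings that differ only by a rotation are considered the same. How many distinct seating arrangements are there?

720

Seat Lena anywhere (absorbing the rotational symmetry), then permute the other 6: (6)! = 720.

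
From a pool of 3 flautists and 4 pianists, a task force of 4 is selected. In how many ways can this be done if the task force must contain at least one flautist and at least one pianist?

With no constraint there are C(7,4) = 35 possible selections.
Selections missing a whole group: no flautists → C(4,4) = 1; no pianists → C(3,4) = 0.
Both groups omitted at once is impossible, so 35 − 1 = 34.

34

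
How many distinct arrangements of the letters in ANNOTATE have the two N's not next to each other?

There are 8!/(2!·2!·2!) = 5040 arrangements of ANNOTATE in total.
If the two N's are adjacent, glue them into one block, leaving 7 items to arrange: (7)!/(2!·2!) = 1260 ways.
Hence 5040 − 1260 = 3780.

3780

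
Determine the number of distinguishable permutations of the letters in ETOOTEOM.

ETOOTEOM has 8 letters with E appearing twice, O appearing 3 times, and T appearing twice.
So there are 8! / (3!·2!·2!) = 1680 distinguishable arrangements.

1680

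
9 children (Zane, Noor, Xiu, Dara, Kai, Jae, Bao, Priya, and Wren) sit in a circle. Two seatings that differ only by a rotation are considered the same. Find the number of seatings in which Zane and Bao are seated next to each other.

10080

Treat {Zane, Bao} as one unit (2 internal orders) and seat the resulting 8 units around the table: (7)! circular arrangements.
So 2 × (7)! = 2 × 5040 = 10080.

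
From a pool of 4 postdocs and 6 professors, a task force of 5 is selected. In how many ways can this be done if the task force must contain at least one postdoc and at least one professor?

246

Unrestricted: C(10,5) = 252 ways to pick any 5 of the 10.
Subtract selections that omit an entire group: no postdocs → C(6,5) = 6; no professors → C(4,5) = 0.
Both groups omitted at once is impossible, so 252 − 6 = 246.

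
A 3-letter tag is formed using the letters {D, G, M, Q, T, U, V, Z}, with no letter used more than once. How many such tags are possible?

336

With no repetition, fill the 3 letters in order: 8 choices, then 7, down to 6.
8 × 7 × 6 = 336.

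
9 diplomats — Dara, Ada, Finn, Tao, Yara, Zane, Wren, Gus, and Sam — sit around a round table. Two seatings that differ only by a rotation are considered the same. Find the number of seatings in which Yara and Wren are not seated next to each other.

30240

All circular seatings of 9 people number (8)! = 40320.
Seatings with Yara beside Wren: treat them as a block with 2 internal orders, giving 2 × (7)! = 10080.
Subtracting, 40320 − 10080 = 30240.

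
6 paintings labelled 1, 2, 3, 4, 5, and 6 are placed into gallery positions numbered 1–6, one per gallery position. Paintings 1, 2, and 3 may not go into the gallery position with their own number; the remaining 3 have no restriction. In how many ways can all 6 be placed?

Let Aᵢ (for i ∈ {1, 2, 3}) be the placements that put painting i in its forbidden gallery position. Any j of these fix j positions, leaving (6−j)! ways to fill the rest, and there are C(3,j) ways to pick which j.
By inclusion–exclusion, the number of valid placements is Σ_{j=0}^{3} (−1)^j C(3,j)·(6−j)!.
Computing: 720 − 360 + 72 − 6 = 426.

426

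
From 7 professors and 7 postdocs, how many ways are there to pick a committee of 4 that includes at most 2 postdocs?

721

Split by how many postdocs are chosen (0 through 2).
Sum: C(7,0)·C(7,4) + C(7,1)·C(7,3) + C(7,2)·C(7,2) = 35 + 245 + 441 = 721.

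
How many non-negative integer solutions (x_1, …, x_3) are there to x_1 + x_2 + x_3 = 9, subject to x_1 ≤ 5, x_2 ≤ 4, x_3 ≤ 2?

By stars and bars, unrestricted non-negative solutions to x_1+…+x_3 = 9 number C(9+2,2) = 55.
Subtract solutions that violate a single cap (substitute x_i' = x_i − (cap_i+1)): x_1 ≥ 6 gives C(5,2) = 10; x_2 ≥ 5 gives C(6,2) = 15; x_3 ≥ 3 gives C(8,2) = 28. Together 53.
Add back pairs where two caps are both exceeded: 0 + 1 + 3 = 4.
By inclusion–exclusion the count is 55 − 53 + 4 = 6.

6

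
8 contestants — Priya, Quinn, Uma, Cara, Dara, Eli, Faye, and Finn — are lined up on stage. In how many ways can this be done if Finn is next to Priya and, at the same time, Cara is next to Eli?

2880

Treat {Finn,Priya} as one block (2 orders) and {Cara,Eli} as another (2 orders).
That leaves 6 units to arrange: 2 × 2 × 6! = 4 × 720 = 2880.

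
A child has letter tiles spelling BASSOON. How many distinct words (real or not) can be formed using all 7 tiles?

1260

BASSOON has 7 letters with O appearing twice and S appearing twice.
So there are 7! / (2!·2!) = 1260 distinguishable arrangements.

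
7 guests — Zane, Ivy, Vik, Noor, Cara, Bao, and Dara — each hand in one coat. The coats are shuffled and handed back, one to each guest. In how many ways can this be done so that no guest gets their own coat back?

1854

Let Aᵢ be the assignments in which guest i gets their own coat. We want the size of the complement of A₁∪…∪A_7.
By inclusion–exclusion this is Σ_{j=0}^{7} (−1)^j C(7,j)·(7−j)!.
Computing: 5040 − 5040 + 2520 − 840 + 210 − 42 + 7 − 1 = 1854.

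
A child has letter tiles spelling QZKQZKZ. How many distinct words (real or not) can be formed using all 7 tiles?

210

Letter multiplicities in QZKQZKZ: K×2, Q×2, Z×3.
Dividing 7! = 5040 by 3!·2!·2! = 24 for the repeated letters gives 210.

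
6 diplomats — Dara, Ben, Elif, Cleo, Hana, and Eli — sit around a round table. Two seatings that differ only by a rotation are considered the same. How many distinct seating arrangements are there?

Seat Dara anywhere (absorbing the rotational symmetry), then permute the other 5: (5)! = 120.

120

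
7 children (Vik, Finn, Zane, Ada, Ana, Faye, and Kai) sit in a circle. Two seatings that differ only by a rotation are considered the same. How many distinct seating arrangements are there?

720

Seat Vik anywhere (absorbing the rotational symmetry), then permute the other 6: (6)! = 720.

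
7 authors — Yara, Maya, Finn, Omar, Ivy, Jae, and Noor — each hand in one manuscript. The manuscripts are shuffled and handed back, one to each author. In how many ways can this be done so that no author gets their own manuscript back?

Count assignments avoiding every fixed point. For any j of the 7 authors fixed to their own manuscript, the other 7−j can be arranged in (7−j)! ways.
By inclusion–exclusion this is Σ_{j=0}^{7} (−1)^j C(7,j)·(7−j)!.
Computing: 5040 − 5040 + 2520 − 840 + 210 − 42 + 7 − 1 = 1854.

1854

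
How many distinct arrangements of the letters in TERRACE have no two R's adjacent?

900

Total arrangements of TERRACE: 7!/(2!·2!) = 1260.
Arrangements with the R's together: treat RR as one letter, giving (6)!/(2!) = 360.
Hence 1260 − 360 = 900.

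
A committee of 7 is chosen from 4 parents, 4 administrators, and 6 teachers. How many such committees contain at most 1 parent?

Split by how many parents are chosen (0 through 1).
Sum: C(4,0)·C(10,7) + C(4,1)·C(10,6) = 120 + 840 = 960.

960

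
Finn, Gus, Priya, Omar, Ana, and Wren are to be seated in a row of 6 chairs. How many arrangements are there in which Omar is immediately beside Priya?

Treat {Omar, Priya} as a single unit. There are 5 units to order, and the pair itself can be ordered 2 ways.
That gives 2 × 5! = 2 × 120 = 240.

240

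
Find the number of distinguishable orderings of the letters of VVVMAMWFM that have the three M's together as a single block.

Treat the 3 copies of M as a single block. The multiset to arrange is then {MMM, A, F, V, V, V, W}, 7 items in all.
That gives (7)!/(3!) = 840 arrangements.

840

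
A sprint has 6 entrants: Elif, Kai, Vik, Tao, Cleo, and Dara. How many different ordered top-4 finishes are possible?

360

There are 6 choices for 1st place, 5 for 2nd, and so on down to 3 for position 4.
That gives 6 × 5 × 4 × 3 = 360.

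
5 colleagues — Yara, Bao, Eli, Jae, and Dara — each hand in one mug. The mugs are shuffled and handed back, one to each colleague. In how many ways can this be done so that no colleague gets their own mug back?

Count assignments avoiding every fixed point. For any j of the 5 colleagues fixed to their own mug, the other 5−j can be arranged in (5−j)! ways.
By inclusion–exclusion this is Σ_{j=0}^{5} (−1)^j C(5,j)·(5−j)!.
Computing: 120 − 120 + 60 − 20 + 5 − 1 = 44.

44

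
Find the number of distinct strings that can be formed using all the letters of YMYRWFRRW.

The 9 letters of YMYRWFRRW have repeats: R appearing 3 times, W appearing twice, and Y appearing twice.
The number of distinct arrangements is 9!/(3!·2!·2!) = 362880/24 = 15120.

15120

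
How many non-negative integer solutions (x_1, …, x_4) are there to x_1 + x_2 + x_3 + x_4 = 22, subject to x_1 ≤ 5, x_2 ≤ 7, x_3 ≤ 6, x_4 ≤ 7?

20

Without the upper bounds there are C(25,3) = 2300 ways to split 22 among 4 variables.
Subtract solutions that violate a single cap (substitute x_i' = x_i − (cap_i+1)): x_1 ≥ 6 gives C(19,3) = 969; x_2 ≥ 8 gives C(17,3) = 680; x_3 ≥ 7 gives C(18,3) = 816; x_4 ≥ 8 gives C(17,3) = 680. Together 3145.
Add back pairs where two caps are both exceeded: 165 + 220 + 165 + 120 + 84 + 120 = 874.
Subtract triples: 4 + 1 + 4 + 0 = 9.
By inclusion–exclusion the count is 2300 − 3145 + 874 − 9 = 20.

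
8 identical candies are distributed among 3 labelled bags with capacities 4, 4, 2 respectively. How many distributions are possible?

Ignoring the caps, the number of non-negative solutions to x_1+…+x_3 = 8 is C(10,2) = 45.
Subtract solutions that violate a single cap (substitute x_i' = x_i − (cap_i+1)): x_1 ≥ 5 gives C(5,2) = 10; x_2 ≥ 5 gives C(5,2) = 10; x_3 ≥ 3 gives C(7,2) = 21. Together 41.
Add back pairs where two caps are both exceeded: 0 + 1 + 1 = 2.
By inclusion–exclusion the count is 45 − 41 + 2 = 6.

6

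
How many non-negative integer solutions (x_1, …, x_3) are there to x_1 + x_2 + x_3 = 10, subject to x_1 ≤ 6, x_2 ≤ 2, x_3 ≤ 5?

Without the upper bounds there are C(12,2) = 66 ways to split 10 among 3 variables.
Subtract solutions that violate a single cap (substitute x_i' = x_i − (cap_i+1)): x_1 ≥ 7 gives C(5,2) = 10; x_2 ≥ 3 gives C(9,2) = 36; x_3 ≥ 6 gives C(6,2) = 15. Together 61.
Add back pairs where two caps are both exceeded: 1 + 0 + 3 = 4.
By inclusion–exclusion the count is 66 − 61 + 4 = 9.

9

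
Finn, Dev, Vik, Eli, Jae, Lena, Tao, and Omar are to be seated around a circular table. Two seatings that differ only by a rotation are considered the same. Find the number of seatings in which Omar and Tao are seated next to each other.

Glue Omar and Tao into a block (2 internal orders). Seating 7 units around a circle gives (6)! arrangements.
So 2 × (6)! = 2 × 720 = 1440.

1440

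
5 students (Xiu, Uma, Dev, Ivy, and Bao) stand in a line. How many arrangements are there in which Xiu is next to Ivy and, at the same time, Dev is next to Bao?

24

Treat {Xiu,Ivy} as one block (2 orders) and {Dev,Bao} as another (2 orders).
That leaves 3 units to arrange: 2 × 2 × 3! = 4 × 6 = 24.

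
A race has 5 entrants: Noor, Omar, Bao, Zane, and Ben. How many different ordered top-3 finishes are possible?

60

This is an ordered selection of 3 from 5: P(5,3).
That gives 5 × 4 × 3 = 60.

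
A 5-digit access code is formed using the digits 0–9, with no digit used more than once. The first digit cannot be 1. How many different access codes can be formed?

The first digit has 10−1 = 9 choices (anything except 1).
The remaining 4 digits are filled from the other 9 symbols without repetition: 9 × 8 × 7 × 6 = 3024.
Total: 9 × 3024 = 27216.

27216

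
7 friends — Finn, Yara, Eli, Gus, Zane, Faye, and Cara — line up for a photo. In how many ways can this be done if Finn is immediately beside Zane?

Glue Finn and Zane into one block (2 internal orders), leaving 6 units to arrange in a row.
That gives 2 × 6! = 2 × 720 = 1440.

1440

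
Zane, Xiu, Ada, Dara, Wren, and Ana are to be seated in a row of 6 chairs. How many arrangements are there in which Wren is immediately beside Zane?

240

Glue Wren and Zane into one block (2 internal orders), leaving 5 units to arrange in a row.
That gives 2 × 5! = 2 × 120 = 240.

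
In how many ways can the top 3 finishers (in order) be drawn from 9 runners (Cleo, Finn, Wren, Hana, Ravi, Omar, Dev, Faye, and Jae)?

There are 9 choices for 1st place, 8 for 2nd, and 7 for 3rd.
That gives 9 × 8 × 7 = 504.

504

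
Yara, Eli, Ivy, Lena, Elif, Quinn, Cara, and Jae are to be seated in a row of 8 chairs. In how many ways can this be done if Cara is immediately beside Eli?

10080

Treat {Cara, Eli} as a single unit. There are 7 units to order, and the pair itself can be ordered 2 ways.
So the count is 2·(7)! = 10080.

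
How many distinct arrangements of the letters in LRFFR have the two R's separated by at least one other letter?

There are 5!/(2!·2!) = 30 arrangements of LRFFR in total.
Arrangements with the R's together: treat RR as one letter, giving (4)!/(2!) = 12.
Subtracting, 30 − 12 = 18 arrangements keep the R's apart.

18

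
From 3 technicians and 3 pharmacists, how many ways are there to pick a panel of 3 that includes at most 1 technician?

10

Split by how many technicians are chosen (0 through 1).
Sum: C(3,0)·C(3,3) + C(3,1)·C(3,2) = 1 + 9 = 10.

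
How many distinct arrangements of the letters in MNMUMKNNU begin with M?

With the first slot taken by M, it remains to arrange the other 8 letters (NMUMKNNU).
Those 8 letters have M appearing twice, N appearing 3 times, and U appearing twice, giving (8)!/(3!·2!·2!) = 1680.

1680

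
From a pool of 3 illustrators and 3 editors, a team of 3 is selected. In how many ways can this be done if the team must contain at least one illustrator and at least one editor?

With no constraint there are C(6,3) = 20 possible selections.
Selections missing a whole group: no illustrators → C(3,3) = 1; no editors → C(3,3) = 1.
Both groups omitted at once is impossible, so 20 − 2 = 18.

18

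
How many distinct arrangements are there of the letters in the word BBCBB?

5

Letter multiplicities in BBCBB: B×4, C×1.
Dividing 5! = 120 by 4! = 24 for the repeated letters gives 5.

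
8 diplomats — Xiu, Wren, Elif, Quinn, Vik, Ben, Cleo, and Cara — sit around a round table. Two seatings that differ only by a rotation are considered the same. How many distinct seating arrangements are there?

5040

Seat Xiu anywhere (absorbing the rotational symmetry), then permute the other 7: (7)! = 5040.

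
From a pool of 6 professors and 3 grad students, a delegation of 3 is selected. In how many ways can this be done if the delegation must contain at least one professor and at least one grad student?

Unrestricted: C(9,3) = 84 ways to pick any 3 of the 9.
Subtract selections that omit an entire group: no professors → C(3,3) = 1; no grad students → C(6,3) = 20.
Both groups omitted at once is impossible, so 84 − 21 = 63.

63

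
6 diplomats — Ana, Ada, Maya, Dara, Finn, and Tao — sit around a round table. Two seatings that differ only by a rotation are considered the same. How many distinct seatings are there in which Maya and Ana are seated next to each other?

48

Treat {Maya, Ana} as one unit (2 internal orders) and seat the resulting 5 units around the table: (4)! circular arrangements.
So 2 × (4)! = 2 × 24 = 48.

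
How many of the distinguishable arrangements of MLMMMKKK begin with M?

140

Fix M in the first position and arrange the remaining 7 letters.
Those 7 letters have K appearing 3 times and M appearing 3 times, giving (7)!/(3!·3!) = 140.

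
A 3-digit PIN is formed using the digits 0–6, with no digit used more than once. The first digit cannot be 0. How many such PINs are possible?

The first digit has 7−1 = 6 choices (anything except 0).
The remaining 2 digits are filled from the other 6 symbols without repetition: 6 × 5 = 30.
Total: 6 × 30 = 180.

180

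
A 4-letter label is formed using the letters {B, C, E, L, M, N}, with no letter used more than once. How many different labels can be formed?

360

This is a permutation of 4 out of 6: P(6,4) = 6!/2!.
6 × 5 × 4 × 3 = 360.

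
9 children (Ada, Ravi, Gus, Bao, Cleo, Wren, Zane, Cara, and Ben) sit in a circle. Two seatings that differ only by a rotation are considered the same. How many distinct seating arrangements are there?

40320

Seat Ada anywhere (absorbing the rotational symmetry), then permute the other 8: (8)! = 40320.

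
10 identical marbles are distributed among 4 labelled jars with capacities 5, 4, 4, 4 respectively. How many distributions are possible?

By stars and bars, unrestricted non-negative solutions to x_1+…+x_4 = 10 number C(10+3,3) = 286.
Subtract solutions that violate a single cap (substitute x_i' = x_i − (cap_i+1)): x_1 ≥ 6 gives C(7,3) = 35; x_2 ≥ 5 gives C(8,3) = 56; x_3 ≥ 5 gives C(8,3) = 56; x_4 ≥ 5 gives C(8,3) = 56. Together 203.
Add back pairs where two caps are both exceeded: 0 + 0 + 0 + 1 + 1 + 1 = 3.
By inclusion–exclusion the count is 286 − 203 + 3 = 86.

86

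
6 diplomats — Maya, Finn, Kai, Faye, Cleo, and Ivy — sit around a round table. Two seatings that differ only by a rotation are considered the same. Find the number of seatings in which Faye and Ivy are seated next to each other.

Glue Faye and Ivy into a block (2 internal orders). Seating 5 units around a circle gives (4)! arrangements.
So 2 × (4)! = 2 × 24 = 48.

48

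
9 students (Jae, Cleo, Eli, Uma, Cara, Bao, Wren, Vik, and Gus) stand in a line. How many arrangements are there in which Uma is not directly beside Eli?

282240

Of the 9! = 362880 arrangements, those with Uma and Eli adjacent number 2 × 8! = 80640 (treat the pair as a block with 2 internal orders).
So 362880 − 80640 = 282240 arrangements keep them apart.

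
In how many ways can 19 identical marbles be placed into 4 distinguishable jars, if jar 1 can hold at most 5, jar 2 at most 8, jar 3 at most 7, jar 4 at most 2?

19

Ignoring the caps, the number of non-negative solutions to x_1+…+x_4 = 19 is C(22,3) = 1540.
Subtract solutions that violate a single cap (substitute x_i' = x_i − (cap_i+1)): x_1 ≥ 6 gives C(16,3) = 560; x_2 ≥ 9 gives C(13,3) = 286; x_3 ≥ 8 gives C(14,3) = 364; x_4 ≥ 3 gives C(19,3) = 969. Together 2179.
Add back pairs where two caps are both exceeded: 35 + 56 + 286 + 10 + 120 + 165 = 672.
Subtract triples: 0 + 4 + 10 + 0 = 14.
By inclusion–exclusion the count is 1540 − 2179 + 672 − 14 = 19.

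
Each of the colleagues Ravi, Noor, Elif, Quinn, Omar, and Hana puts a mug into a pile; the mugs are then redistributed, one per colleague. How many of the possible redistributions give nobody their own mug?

This is the derangement count D_6: permutations of 6 items with no fixed point.
By inclusion–exclusion this is Σ_{j=0}^{6} (−1)^j C(6,j)·(6−j)!.
Computing: 720 − 720 + 360 − 120 + 30 − 6 + 1 = 265.

265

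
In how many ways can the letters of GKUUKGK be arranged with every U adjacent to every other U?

Treat the 2 copies of U as a single block. The multiset to arrange is then {UU, G, G, K, K, K}, 6 items in all.
That gives (6)!/(3!·2!) = 60 arrangements.

60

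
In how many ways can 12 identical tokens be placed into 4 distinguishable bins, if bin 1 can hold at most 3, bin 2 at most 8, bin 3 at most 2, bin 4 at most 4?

41

Ignoring the caps, the number of non-negative solutions to x_1+…+x_4 = 12 is C(15,3) = 455.
Subtract solutions that violate a single cap (substitute x_i' = x_i − (cap_i+1)): x_1 ≥ 4 gives C(11,3) = 165; x_2 ≥ 9 gives C(6,3) = 20; x_3 ≥ 3 gives C(12,3) = 220; x_4 ≥ 5 gives C(10,3) = 120. Together 525.
Add back pairs where two caps are both exceeded: 0 + 56 + 20 + 1 + 0 + 35 = 112.
Subtract triples: 0 + 0 + 1 + 0 = 1.
By inclusion–exclusion the count is 455 − 525 + 112 − 1 = 41.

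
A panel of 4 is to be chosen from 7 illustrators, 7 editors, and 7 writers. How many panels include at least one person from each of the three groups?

Total 4-person selections from all 21: C(21,4) = 5985.
Selections missing a whole group: no illustrators → C(14,4) = 1001; no editors → C(14,4) = 1001; no writers → C(14,4) = 1001.
Add back selections omitting two groups (i.e. drawn from a single group): C(7,4) + C(7,4) + C(7,4) = 105.
By inclusion–exclusion: 5985 − 3003 + 105 = 3087.

3087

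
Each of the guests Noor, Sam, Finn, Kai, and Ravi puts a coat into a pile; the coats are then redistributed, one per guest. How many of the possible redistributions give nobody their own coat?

This is the derangement count D_5: permutations of 5 items with no fixed point.
By inclusion–exclusion this is Σ_{j=0}^{5} (−1)^j C(5,j)·(5−j)!.
Computing: 120 − 120 + 60 − 20 + 5 − 1 = 44.

44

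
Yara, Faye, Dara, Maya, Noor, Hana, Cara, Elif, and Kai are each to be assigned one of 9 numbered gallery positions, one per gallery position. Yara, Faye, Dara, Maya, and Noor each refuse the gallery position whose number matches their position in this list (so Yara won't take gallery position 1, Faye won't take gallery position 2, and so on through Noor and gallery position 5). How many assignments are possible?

Let Aᵢ (for 1 ≤ i ≤ 5) be the placements that put person i in their forbidden gallery position. Any j of these fix j positions, leaving (9−j)! ways to fill the rest, and there are C(5,j) ways to pick which j.
By inclusion–exclusion, the number of valid placements is Σ_{j=0}^{5} (−1)^j C(5,j)·(9−j)!.
Computing: 362880 − 201600 + 50400 − 7200 + 600 − 24 = 205056.

205056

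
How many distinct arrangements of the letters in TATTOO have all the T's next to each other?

12

Treat the 3 copies of T as a single block. The multiset to arrange is then {TTT, A, O, O}, 4 items in all.
That gives (4)!/(2!) = 12 arrangements.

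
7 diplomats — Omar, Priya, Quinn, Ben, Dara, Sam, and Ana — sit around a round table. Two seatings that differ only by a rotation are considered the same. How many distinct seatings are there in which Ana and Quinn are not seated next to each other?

Without the restriction there are (6)! = 720 seatings.
Seatings with Ana beside Quinn: treat them as a block with 2 internal orders, giving 2 × (5)! = 240.
Subtracting, 720 − 240 = 480.

480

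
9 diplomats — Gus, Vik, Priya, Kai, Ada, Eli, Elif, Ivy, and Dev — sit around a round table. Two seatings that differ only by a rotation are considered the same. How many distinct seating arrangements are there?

Fix one person's seat to break rotational symmetry; the remaining 8 people can be arranged in (8)! = 40320 ways.

40320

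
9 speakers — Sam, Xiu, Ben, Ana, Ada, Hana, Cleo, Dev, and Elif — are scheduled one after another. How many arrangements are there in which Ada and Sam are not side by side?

Of the 9! = 362880 arrangements, those with Ada and Sam adjacent number 2 × 8! = 80640 (treat the pair as a block with 2 internal orders).
So 362880 − 80640 = 282240 arrangements keep them apart.

282240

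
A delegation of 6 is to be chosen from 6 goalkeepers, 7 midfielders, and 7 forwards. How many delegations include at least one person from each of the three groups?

32340

Total 6-person selections from all 20: C(20,6) = 38760.
Subtract selections that omit an entire group: no goalkeepers → C(14,6) = 3003; no midfielders → C(13,6) = 1716; no forwards → C(13,6) = 1716.
Add back selections omitting two groups (i.e. drawn from a single group): C(6,6) + C(7,6) + C(7,6) = 15.
By inclusion–exclusion: 38760 − 6435 + 15 = 32340.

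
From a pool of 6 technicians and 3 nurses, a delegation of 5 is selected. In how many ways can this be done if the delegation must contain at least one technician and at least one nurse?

Total 5-person selections from all 9: C(9,5) = 126.
Selections missing a whole group: no technicians → C(3,5) = 0; no nurses → C(6,5) = 6.
Both groups omitted at once is impossible, so 126 − 6 = 120.

120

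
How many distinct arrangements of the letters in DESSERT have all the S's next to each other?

360

Treat the 2 copies of S as a single block. The multiset to arrange is then {SS, D, E, E, R, T}, 6 items in all.
That gives (6)!/(2!) = 360 arrangements.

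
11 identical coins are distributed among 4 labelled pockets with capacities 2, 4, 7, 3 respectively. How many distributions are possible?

Ignoring the caps, the number of non-negative solutions to x_1+…+x_4 = 11 is C(14,3) = 364.
Subtract solutions that violate a single cap (substitute x_i' = x_i − (cap_i+1)): x_1 ≥ 3 gives C(11,3) = 165; x_2 ≥ 5 gives C(9,3) = 84; x_3 ≥ 8 gives C(6,3) = 20; x_4 ≥ 4 gives C(10,3) = 120. Together 389.
Add back pairs where two caps are both exceeded: 20 + 1 + 35 + 0 + 10 + 0 = 66.
By inclusion–exclusion the count is 364 − 389 + 66 = 41.

41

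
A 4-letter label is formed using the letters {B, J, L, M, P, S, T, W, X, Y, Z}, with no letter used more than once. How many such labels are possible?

With no repetition, fill the 4 letters in order: 11 choices, then 10, down to 8.
11 × 10 × 9 × 8 = 7920.

7920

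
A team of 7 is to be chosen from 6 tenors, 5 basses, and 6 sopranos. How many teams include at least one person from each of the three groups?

17996

Unrestricted: C(17,7) = 19448 ways to pick any 7 of the 17.
Subtract selections that omit an entire group: no tenors → C(11,7) = 330; no basses → C(12,7) = 792; no sopranos → C(11,7) = 330.
Add back selections omitting two groups (i.e. drawn from a single group): C(6,7) + C(5,7) + C(6,7) = 0.
By inclusion–exclusion: 19448 − 1452 + 0 = 17996.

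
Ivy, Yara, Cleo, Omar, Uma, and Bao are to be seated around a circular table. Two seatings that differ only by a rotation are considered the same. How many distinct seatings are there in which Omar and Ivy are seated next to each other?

48

Glue Omar and Ivy into a block (2 internal orders). Seating 5 units around a circle gives (4)! arrangements.
So 2 × (4)! = 2 × 24 = 48.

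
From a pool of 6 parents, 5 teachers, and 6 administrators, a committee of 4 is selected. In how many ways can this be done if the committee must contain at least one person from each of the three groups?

Unrestricted: C(17,4) = 2380 ways to pick any 4 of the 17.
Selections missing a whole group: no parents → C(11,4) = 330; no teachers → C(12,4) = 495; no administrators → C(11,4) = 330.
Add back selections omitting two groups (i.e. drawn from a single group): C(6,4) + C(5,4) + C(6,4) = 35.
By inclusion–exclusion: 2380 − 1155 + 35 = 1260.

1260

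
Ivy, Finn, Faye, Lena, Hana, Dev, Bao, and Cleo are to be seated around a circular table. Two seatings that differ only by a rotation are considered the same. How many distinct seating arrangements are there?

Seat Ivy anywhere (absorbing the rotational symmetry), then permute the other 7: (7)! = 5040.

5040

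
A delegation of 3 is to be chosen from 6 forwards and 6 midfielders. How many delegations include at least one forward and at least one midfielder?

With no constraint there are C(12,3) = 220 possible selections.
Selections missing a whole group: no forwards → C(6,3) = 20; no midfielders → C(6,3) = 20.
Both groups omitted at once is impossible, so 220 − 40 = 180.

180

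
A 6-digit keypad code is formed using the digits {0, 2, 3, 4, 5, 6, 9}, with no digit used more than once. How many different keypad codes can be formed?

This is a permutation of 6 out of 7: P(7,6) = 7!/1!.
That product is 7 × 6 × 5 × 4 × 3 × 2 = 5040.

5040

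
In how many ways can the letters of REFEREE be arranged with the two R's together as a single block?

30

Treat the 2 copies of R as a single block. The multiset to arrange is then {RR, E, E, E, E, F}, 6 items in all.
That gives (6)!/(4!) = 30 arrangements.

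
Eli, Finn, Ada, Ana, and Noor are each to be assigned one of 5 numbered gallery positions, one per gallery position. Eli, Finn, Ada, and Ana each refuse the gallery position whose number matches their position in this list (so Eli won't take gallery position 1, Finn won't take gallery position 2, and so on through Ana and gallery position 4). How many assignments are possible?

53

Let Aᵢ (for 1 ≤ i ≤ 4) be the placements that put person i in their forbidden gallery position. Any j of these fix j positions, leaving (5−j)! ways to fill the rest, and there are C(4,j) ways to pick which j.
By inclusion–exclusion, the number of valid placements is Σ_{j=0}^{4} (−1)^j C(4,j)·(5−j)!.
Computing: 120 − 96 + 36 − 8 + 1 = 53.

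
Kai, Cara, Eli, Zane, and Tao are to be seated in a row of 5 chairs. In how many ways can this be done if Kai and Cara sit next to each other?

48

Treat {Kai, Cara} as a single unit. There are 4 units to order, and the pair itself can be ordered 2 ways.
So the count is 2·(4)! = 48.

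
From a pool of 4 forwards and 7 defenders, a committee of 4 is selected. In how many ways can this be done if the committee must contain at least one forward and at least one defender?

Unrestricted: C(11,4) = 330 ways to pick any 4 of the 11.
Selections missing a whole group: no forwards → C(7,4) = 35; no defenders → C(4,4) = 1.
Both groups omitted at once is impossible, so 330 − 36 = 294.

294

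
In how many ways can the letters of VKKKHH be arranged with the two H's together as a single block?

Treat the 2 copies of H as a single block. The multiset to arrange is then {HH, K, K, K, V}, 5 items in all.
That gives (5)!/(3!) = 20 arrangements.

20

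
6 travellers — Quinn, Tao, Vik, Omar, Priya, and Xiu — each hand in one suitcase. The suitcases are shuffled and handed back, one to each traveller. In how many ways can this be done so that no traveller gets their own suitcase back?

Let Aᵢ be the assignments in which traveller i gets their own suitcase. We want the size of the complement of A₁∪…∪A_6.
By inclusion–exclusion this is Σ_{j=0}^{6} (−1)^j C(6,j)·(6−j)!.
Computing: 720 − 720 + 360 − 120 + 30 − 6 + 1 = 265.

265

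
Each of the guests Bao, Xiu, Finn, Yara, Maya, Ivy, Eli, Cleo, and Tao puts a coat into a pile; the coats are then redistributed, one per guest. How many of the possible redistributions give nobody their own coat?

Let Aᵢ be the assignments in which guest i gets their own coat. We want the size of the complement of A₁∪…∪A_9.
By inclusion–exclusion this is Σ_{j=0}^{9} (−1)^j C(9,j)·(9−j)!.
Computing: 362880 − 362880 + 181440 − 60480 + 15120 − 3024 + 504 − 72 + 9 − 1 = 133496.

133496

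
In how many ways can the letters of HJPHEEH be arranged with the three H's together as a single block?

60

Treat the 3 copies of H as a single block. The multiset to arrange is then {HHH, E, E, J, P}, 5 items in all.
That gives (5)!/(2!) = 60 arrangements.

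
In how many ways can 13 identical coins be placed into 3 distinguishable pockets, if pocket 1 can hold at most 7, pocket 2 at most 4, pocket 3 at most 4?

Without the upper bounds there are C(15,2) = 105 ways to split 13 among 3 pockets.
Subtract solutions that violate a single cap (substitute x_i' = x_i − (cap_i+1)): x_1 ≥ 8 gives C(7,2) = 21; x_2 ≥ 5 gives C(10,2) = 45; x_3 ≥ 5 gives C(10,2) = 45. Together 111.
Add back pairs where two caps are both exceeded: 1 + 1 + 10 = 12.
By inclusion–exclusion the count is 105 − 111 + 12 = 6.

6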